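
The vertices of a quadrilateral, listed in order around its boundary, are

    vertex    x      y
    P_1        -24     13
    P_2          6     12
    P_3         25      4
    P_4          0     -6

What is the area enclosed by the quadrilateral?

468

Apply the shoelace formula: 2A = Σ (x_i·y_{i+1} − x_{i+1}·y_i), indices taken mod 4.
Cross-terms: -366, -276, -150, -144  ⇒  Σ = -936
Area = |Σ|/2 = 468.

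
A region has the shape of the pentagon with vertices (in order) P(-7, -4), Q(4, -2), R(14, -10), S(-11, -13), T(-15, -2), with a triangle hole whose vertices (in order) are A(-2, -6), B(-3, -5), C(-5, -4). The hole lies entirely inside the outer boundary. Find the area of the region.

Outer boundary:
Σ = (30) + (-12) + (-292) + (-173) + (46) = -401
Area = |Σ|/2 = 200.5.
Hole:
Apply the shoelace formula: 2A = Σ (x_i·y_{i+1} − x_{i+1}·y_i), indices taken mod 3.
Σ = (-8) + (-13) + (22) = 1
Area = |Σ|/2 = 0.5.
Net area = 200.5 − 0.5 = 200.

200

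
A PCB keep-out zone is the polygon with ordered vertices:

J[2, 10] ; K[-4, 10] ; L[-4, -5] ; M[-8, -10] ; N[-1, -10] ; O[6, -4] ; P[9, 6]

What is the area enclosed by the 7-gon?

202

Σ = (60) + (60) + (0) + (70) + (64) + (72) + (78) = 404
Area = |Σ|/2 = 202.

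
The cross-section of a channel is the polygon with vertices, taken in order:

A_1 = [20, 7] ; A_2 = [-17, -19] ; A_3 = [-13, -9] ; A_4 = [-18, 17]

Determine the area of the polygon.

602

Apply the shoelace formula: 2A = Σ (x_i·y_{i+1} − x_{i+1}·y_i), indices taken mod 4.
Σ = (-261) + (-94) + (-383) + (-466) = -1204
Area = |Σ|/2 = 602.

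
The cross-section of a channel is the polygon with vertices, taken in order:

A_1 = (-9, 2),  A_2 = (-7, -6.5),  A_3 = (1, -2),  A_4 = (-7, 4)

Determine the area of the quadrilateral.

A_1→A_2: (-9)(-6.5) − (-7)(2) = 72.5
A_2→A_3: (-7)(-2) − (1)(-6.5) = 20.5
A_3→A_4: (1)(4) − (-7)(-2) = -10
A_4→A_1: (-7)(2) − (-9)(4) = 22
Σ = 105
Area = |Σ|/2 = 52.5.

52.5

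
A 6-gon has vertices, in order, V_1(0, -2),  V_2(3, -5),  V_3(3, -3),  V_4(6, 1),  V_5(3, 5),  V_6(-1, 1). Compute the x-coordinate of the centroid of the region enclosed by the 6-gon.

Apply the shoelace formula. First the cross-terms c_i = x_i·y_{i+1} − x_{i+1}·y_i:
  6, 6, 21, 27, 8, 2  ⇒  2A = 70, A = 35.
Then Σ (x_i + x_{i+1})·c_i = 500, so x̄ = 500 / (6·35) = 50/21.

50/21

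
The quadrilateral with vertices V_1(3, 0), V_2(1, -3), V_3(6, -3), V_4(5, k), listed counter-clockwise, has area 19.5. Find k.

6

Write out the shoelace sum; only the two edges meeting at V_4 involve k:
2·Area = [(6·k − 5·(-3)) + (5·0 − 3·k)] + 6
       = 3·k + 21 = 39
⇒ k = 6.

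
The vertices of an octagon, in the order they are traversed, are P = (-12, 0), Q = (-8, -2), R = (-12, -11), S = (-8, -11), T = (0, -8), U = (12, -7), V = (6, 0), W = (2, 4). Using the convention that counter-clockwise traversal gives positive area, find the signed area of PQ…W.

Apply the surveyor's formula: 2A = Σ (x_i·y_{i+1} − x_{i+1}·y_i), indices taken mod 8.
Σ = (24) + (64) + (44) + (64) + (96) + (42) + (24) + (48) = 406
Signed area = Σ/2 = 203 (positive ⇒ counter-clockwise traversal).

203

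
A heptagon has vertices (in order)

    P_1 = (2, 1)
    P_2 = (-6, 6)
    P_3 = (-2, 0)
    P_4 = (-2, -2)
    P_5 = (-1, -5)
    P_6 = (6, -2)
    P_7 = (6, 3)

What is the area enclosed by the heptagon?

52

Apply the surveyor's formula: 2A = Σ (x_i·y_{i+1} − x_{i+1}·y_i), indices taken mod 7.
Cross-terms: 18, 12, 4, 8, 32, 30, 0  ⇒  Σ = 104
Area = |Σ|/2 = 52.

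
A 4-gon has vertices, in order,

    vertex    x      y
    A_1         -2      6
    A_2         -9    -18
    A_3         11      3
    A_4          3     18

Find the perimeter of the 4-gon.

84

|A_1A_2| = √((-7)² + (-24)²) = √625 = 25
|A_2A_3| = √((20)² + (21)²) = √841 = 29
|A_3A_4| = √((-8)² + (15)²) = √289 = 17
|A_4A_1| = √((-5)² + (-12)²) = √169 = 13
Perimeter = 25 + 29 + 17 + 13 = 84.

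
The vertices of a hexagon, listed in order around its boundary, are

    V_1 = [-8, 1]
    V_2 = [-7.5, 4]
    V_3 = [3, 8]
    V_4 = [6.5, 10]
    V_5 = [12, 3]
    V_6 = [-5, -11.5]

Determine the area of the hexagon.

219.5

Cross-terms: -24.5, -72, -22, -100.5, -123, -97  ⇒  Σ = -439
Area = |Σ|/2 = 219.5.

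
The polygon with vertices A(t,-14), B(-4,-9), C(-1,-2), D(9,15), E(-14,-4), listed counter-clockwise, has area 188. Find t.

-12

Write out the shoelace sum; only the two edges meeting at A involve t:
2·Area = [((-14)·(-14) − t·(-4)) + (t·(-9) − (-4)·(-14))] + 176
       = -5·t + 316 = 376
⇒ t = -12.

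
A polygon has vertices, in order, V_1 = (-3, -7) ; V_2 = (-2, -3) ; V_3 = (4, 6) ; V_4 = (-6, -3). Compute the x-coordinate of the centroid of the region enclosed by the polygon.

Apply Gauss's area formula. First the cross-terms c_i = x_i·y_{i+1} − x_{i+1}·y_i:
  -5, 0, 24, 33  ⇒  2A = 52, A = 26.
Then Σ (x_i + x_{i+1})·c_i = -320, so x̄ = -320 / (6·26) = -80/39.

-80/39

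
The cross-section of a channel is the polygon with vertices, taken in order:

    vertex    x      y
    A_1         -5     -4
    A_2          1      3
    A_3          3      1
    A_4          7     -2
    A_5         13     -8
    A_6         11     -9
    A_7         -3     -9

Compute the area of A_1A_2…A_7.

125

A_1→A_2: (-5)(3) − (1)(-4) = -11
A_2→A_3: (1)(1) − (3)(3) = -8
A_3→A_4: (3)(-2) − (7)(1) = -13
A_4→A_5: (7)(-8) − (13)(-2) = -30
A_5→A_6: (13)(-9) − (11)(-8) = -29
A_6→A_7: (11)(-9) − (-3)(-9) = -126
A_7→A_1: (-3)(-4) − (-5)(-9) = -33
Σ = -250
Area = |Σ|/2 = 125.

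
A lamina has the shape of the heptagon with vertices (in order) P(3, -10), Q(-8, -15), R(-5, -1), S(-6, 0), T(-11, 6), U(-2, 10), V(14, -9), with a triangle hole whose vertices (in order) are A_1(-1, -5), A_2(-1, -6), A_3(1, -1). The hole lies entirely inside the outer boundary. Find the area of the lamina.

Outer boundary:
Apply the shoelace (surveyor's) formula: 2A = Σ (x_i·y_{i+1} − x_{i+1}·y_i), indices taken mod 7.
Σ = (-125) + (-67) + (-6) + (-36) + (-98) + (-122) + (-113) = -567
Area = |Σ|/2 = 283.5.
Hole:
Σ = (1) + (7) + (-6) = 2
Area = |Σ|/2 = 1.
Net area = 283.5 − 1 = 282.5.

282.5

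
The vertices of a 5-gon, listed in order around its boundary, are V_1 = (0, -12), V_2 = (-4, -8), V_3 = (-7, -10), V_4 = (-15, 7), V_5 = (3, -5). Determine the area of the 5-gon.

Apply the shoelace (surveyor's) formula: 2A = Σ (x_i·y_{i+1} − x_{i+1}·y_i), indices taken mod 5.
Σ = (-48) + (-16) + (-199) + (54) + (-36) = -245
Area = |Σ|/2 = 122.5.

122.5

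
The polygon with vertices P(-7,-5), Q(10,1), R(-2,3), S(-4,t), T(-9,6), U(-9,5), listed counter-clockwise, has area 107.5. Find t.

The doubled signed area Σ (x_i y_{i+1} − x_{i+1} y_i) is linear in t.
With t=0 it equals 152; the coefficient of t is 7 (from the two edges through S).
So 7·t + 152 = 2·107.5 = 215 ⇒ t = 9.

9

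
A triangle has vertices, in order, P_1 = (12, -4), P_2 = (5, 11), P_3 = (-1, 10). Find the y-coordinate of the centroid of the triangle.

17/3

Apply the shoelace (surveyor's) formula. First the cross-terms c_i = x_i·y_{i+1} − x_{i+1}·y_i:
  152, 61, -116  ⇒  2A = 97, A = 48.5.
Then Σ (y_i + y_{i+1})·c_i = 1649, so ȳ = 1649 / (6·48.5) = 17/3.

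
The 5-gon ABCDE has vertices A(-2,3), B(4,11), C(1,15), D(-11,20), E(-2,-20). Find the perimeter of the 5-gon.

|AB| = √((6)² + (8)²) = √100 = 10
|BC| = √((-3)² + (4)²) = √25 = 5
|CD| = √((-12)² + (5)²) = √169 = 13
|DE| = √((9)² + (-40)²) = √1681 = 41
|EA| = √((0)² + (23)²) = √529 = 23
Perimeter = 10 + 5 + 13 + 41 + 23 = 92.

92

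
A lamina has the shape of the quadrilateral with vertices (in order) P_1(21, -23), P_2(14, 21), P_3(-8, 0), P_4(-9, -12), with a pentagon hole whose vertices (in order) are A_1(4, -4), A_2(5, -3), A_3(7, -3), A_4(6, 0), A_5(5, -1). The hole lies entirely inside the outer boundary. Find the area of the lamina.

Outer boundary:
Σ = (763) + (168) + (96) + (459) = 1486
Area = |Σ|/2 = 743.
Hole:
Apply the shoelace formula: 2A = Σ (x_i·y_{i+1} − x_{i+1}·y_i), indices taken mod 5.
Σ = (8) + (6) + (18) + (-6) + (-16) = 10
Area = |Σ|/2 = 5.
Net area = 743 − 5 = 738.

738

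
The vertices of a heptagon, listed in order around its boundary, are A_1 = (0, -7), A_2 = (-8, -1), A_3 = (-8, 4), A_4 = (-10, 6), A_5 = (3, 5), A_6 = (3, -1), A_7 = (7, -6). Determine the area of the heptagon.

Apply the shoelace (surveyor's) formula: 2A = Σ (x_i·y_{i+1} − x_{i+1}·y_i), indices taken mod 7.
A_1→A_2: (0)(-1) − (-8)(-7) = -56
A_2→A_3: (-8)(4) − (-8)(-1) = -40
A_3→A_4: (-8)(6) − (-10)(4) = -8
A_4→A_5: (-10)(5) − (3)(6) = -68
A_5→A_6: (3)(-1) − (3)(5) = -18
A_6→A_7: (3)(-6) − (7)(-1) = -11
A_7→A_1: (7)(-7) − (0)(-6) = -49
Σ = -250
Area = |Σ|/2 = 125.

125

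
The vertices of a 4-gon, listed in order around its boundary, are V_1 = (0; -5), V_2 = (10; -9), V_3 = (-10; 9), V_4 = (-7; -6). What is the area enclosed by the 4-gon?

104

V_1→V_2: (0)(-9) − (10)(-5) = 50
V_2→V_3: (10)(9) − (-10)(-9) = 0
V_3→V_4: (-10)(-6) − (-7)(9) = 123
V_4→V_1: (-7)(-5) − (0)(-6) = 35
Σ = 208
Area = |Σ|/2 = 104.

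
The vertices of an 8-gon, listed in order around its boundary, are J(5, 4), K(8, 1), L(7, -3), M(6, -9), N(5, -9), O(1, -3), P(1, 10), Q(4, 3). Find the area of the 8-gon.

Apply the surveyor's formula: 2A = Σ (x_i·y_{i+1} − x_{i+1}·y_i), indices taken mod 8.
Σ = (-27) + (-31) + (-45) + (-9) + (-6) + (13) + (-37) + (1) = -141
Area = |Σ|/2 = 70.5.

70.5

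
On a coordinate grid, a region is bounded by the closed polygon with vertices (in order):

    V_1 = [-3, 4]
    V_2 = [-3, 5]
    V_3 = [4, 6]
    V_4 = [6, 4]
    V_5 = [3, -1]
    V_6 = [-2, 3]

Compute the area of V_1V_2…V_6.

35.5

Apply Gauss's area formula: 2A = Σ (x_i·y_{i+1} − x_{i+1}·y_i), indices taken mod 6.
Σ = (-3) + (-38) + (-20) + (-18) + (7) + (1) = -71
Area = |Σ|/2 = 35.5.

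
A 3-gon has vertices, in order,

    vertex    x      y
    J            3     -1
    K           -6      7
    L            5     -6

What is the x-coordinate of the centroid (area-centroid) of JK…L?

2/3

Apply the shoelace formula. First the cross-terms c_i = x_i·y_{i+1} − x_{i+1}·y_i:
  15, 1, 13  ⇒  2A = 29, A = 14.5.
Then Σ (x_i + x_{i+1})·c_i = 58, so x̄ = 58 / (6·14.5) = 2/3.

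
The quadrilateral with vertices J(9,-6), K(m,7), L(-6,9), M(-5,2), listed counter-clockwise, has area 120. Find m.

Write out the shoelace sum; only the two edges meeting at K involve m:
2·Area = [(9·7 − m·(-6)) + (m·9 − (-6)·7)] + 45
       = 15·m + 150 = 240
⇒ m = 6.

6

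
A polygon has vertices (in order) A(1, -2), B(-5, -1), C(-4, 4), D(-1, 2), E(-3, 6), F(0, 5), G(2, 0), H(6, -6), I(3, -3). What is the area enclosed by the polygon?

39.5

Apply Gauss's area formula: 2A = Σ (x_i·y_{i+1} − x_{i+1}·y_i), indices taken mod 9.
Cross-terms: -11, -24, -4, 0, -15, -10, -12, 0, -3  ⇒  Σ = -79
Area = |Σ|/2 = 39.5.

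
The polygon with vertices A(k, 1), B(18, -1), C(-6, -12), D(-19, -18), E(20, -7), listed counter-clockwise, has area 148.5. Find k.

Write out the shoelace sum; only the two edges meeting at A involve k:
2·Area = [(20·1 − k·(-7)) + (k·(-1) − 18·1)] + 151
       = 6·k + 153 = 297
⇒ k = 24.

24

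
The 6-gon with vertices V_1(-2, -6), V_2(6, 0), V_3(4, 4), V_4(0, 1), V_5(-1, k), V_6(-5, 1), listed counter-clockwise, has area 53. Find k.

2

Write out the shoelace sum; only the two edges meeting at V_5 involve k:
2·Area = [(0·k − (-1)·1) + ((-1)·1 − (-5)·k)] + 96
       = 5·k + 96 = 106
⇒ k = 2.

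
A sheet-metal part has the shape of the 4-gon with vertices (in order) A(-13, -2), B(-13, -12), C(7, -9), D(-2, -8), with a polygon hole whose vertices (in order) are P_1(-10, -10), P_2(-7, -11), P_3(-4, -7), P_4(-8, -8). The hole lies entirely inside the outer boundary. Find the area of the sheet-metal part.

Outer boundary:
Σ = (130) + (201) + (-74) + (-100) = 157
Area = |Σ|/2 = 78.5.
Hole:
Σ = (40) + (5) + (-24) + (0) = 21
Area = |Σ|/2 = 10.5.
Net area = 78.5 − 10.5 = 68.

68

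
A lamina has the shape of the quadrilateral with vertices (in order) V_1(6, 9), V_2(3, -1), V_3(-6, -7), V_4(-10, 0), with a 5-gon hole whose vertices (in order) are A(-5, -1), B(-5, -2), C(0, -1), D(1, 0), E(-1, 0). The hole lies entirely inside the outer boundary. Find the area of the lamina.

104

Outer boundary:
Apply the shoelace formula: 2A = Σ (x_i·y_{i+1} − x_{i+1}·y_i), indices taken mod 4.
Σ = (-33) + (-27) + (-70) + (-90) = -220
Area = |Σ|/2 = 110.
Hole:
Apply Gauss's area formula: 2A = Σ (x_i·y_{i+1} − x_{i+1}·y_i), indices taken mod 5.
Σ = (5) + (5) + (1) + (0) + (1) = 12
Area = |Σ|/2 = 6.
Net area = 110 − 6 = 104.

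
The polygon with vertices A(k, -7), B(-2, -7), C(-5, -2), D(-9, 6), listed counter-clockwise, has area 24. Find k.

-6

The doubled signed area Σ (x_i y_{i+1} − x_{i+1} y_i) is linear in k.
With k=0 it equals -30; the coefficient of k is -13 (from the two edges through A).
So -13·k + -30 = 2·24 = 48 ⇒ k = -6.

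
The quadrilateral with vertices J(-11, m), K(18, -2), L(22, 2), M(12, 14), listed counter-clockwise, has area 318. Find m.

-16

The doubled signed area Σ (x_i y_{i+1} − x_{i+1} y_i) is linear in m.
With m=0 it equals 540; the coefficient of m is -6 (from the two edges through J).
So -6·m + 540 = 2·318 = 636 ⇒ m = -16.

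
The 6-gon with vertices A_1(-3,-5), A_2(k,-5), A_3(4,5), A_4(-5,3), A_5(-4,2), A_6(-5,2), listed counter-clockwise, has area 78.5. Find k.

Write out the shoelace sum; only the two edges meeting at A_2 involve k:
2·Area = [((-3)·(-5) − k·(-5)) + (k·5 − 4·(-5))] + 72
       = 10·k + 107 = 157
⇒ k = 5.

5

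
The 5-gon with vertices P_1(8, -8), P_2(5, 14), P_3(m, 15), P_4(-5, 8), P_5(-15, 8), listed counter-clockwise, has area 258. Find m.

Write out the shoelace sum; only the two edges meeting at P_3 involve m:
2·Area = [(5·15 − m·14) + (m·8 − (-5)·15)] + 288
       = -6·m + 438 = 516
⇒ m = -13.

-13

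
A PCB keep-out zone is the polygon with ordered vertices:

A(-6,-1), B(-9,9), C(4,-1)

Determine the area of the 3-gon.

Σ = (-63) + (-27) + (-10) = -100
Area = |Σ|/2 = 50.

50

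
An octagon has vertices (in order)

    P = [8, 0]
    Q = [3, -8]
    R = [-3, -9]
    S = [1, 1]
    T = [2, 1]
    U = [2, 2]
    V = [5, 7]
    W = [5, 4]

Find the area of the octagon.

P→Q: (8)(-8) − (3)(0) = -64
Q→R: (3)(-9) − (-3)(-8) = -51
R→S: (-3)(1) − (1)(-9) = 6
S→T: (1)(1) − (2)(1) = -1
T→U: (2)(2) − (2)(1) = 2
U→V: (2)(7) − (5)(2) = 4
V→W: (5)(4) − (5)(7) = -15
W→P: (5)(0) − (8)(4) = -32
Σ = -151
Area = |Σ|/2 = 75.5.

75.5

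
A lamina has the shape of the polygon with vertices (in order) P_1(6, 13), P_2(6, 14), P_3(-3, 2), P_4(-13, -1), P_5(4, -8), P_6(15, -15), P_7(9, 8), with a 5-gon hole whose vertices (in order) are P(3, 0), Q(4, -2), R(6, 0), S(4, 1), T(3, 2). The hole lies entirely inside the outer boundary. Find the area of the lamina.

285

Outer boundary:
Apply Gauss's area formula: 2A = Σ (x_i·y_{i+1} − x_{i+1}·y_i), indices taken mod 7.
P_1→P_2: (6)(14) − (6)(13) = 6
P_2→P_3: (6)(2) − (-3)(14) = 54
P_3→P_4: (-3)(-1) − (-13)(2) = 29
P_4→P_5: (-13)(-8) − (4)(-1) = 108
P_5→P_6: (4)(-15) − (15)(-8) = 60
P_6→P_7: (15)(8) − (9)(-15) = 255
P_7→P_1: (9)(13) − (6)(8) = 69
Σ = 581
Area = |Σ|/2 = 290.5.
Hole:
Cross-terms: -6, 12, 6, 5, -6  ⇒  Σ = 11
Area = |Σ|/2 = 5.5.
Net area = 290.5 − 5.5 = 285.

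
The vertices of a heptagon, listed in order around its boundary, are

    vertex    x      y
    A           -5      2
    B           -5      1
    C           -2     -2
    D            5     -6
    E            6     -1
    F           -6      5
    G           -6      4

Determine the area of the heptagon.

54

Apply the surveyor's formula: 2A = Σ (x_i·y_{i+1} − x_{i+1}·y_i), indices taken mod 7.
A→B: (-5)(1) − (-5)(2) = 5
B→C: (-5)(-2) − (-2)(1) = 12
C→D: (-2)(-6) − (5)(-2) = 22
D→E: (5)(-1) − (6)(-6) = 31
E→F: (6)(5) − (-6)(-1) = 24
F→G: (-6)(4) − (-6)(5) = 6
G→A: (-6)(2) − (-5)(4) = 8
Σ = 108
Area = |Σ|/2 = 54.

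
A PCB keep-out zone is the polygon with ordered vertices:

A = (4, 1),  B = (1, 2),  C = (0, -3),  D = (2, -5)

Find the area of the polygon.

16

Cross-terms: 7, -3, 6, 22  ⇒  Σ = 32
Area = |Σ|/2 = 16.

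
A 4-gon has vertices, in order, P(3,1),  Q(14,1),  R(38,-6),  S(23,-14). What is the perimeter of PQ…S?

78

|PQ| = √((11)² + (0)²) = √121 = 11
|QR| = √((24)² + (-7)²) = √625 = 25
|RS| = √((-15)² + (-8)²) = √289 = 17
|SP| = √((-20)² + (15)²) = √625 = 25
Perimeter = 11 + 25 + 17 + 25 = 78.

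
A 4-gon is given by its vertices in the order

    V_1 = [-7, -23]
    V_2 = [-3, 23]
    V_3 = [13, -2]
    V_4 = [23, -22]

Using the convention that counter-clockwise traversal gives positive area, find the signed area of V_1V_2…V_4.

Σ = (-230) + (-293) + (-240) + (-683) = -1446
Signed area = Σ/2 = -723 (negative ⇒ clockwise traversal).

-723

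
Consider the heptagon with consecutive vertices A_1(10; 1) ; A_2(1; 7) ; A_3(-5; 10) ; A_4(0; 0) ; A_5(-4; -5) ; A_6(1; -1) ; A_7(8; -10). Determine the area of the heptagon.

114.5

Apply the shoelace formula: 2A = Σ (x_i·y_{i+1} − x_{i+1}·y_i), indices taken mod 7.
A_1→A_2: (10)(7) − (1)(1) = 69
A_2→A_3: (1)(10) − (-5)(7) = 45
A_3→A_4: (-5)(0) − (0)(10) = 0
A_4→A_5: (0)(-5) − (-4)(0) = 0
A_5→A_6: (-4)(-1) − (1)(-5) = 9
A_6→A_7: (1)(-10) − (8)(-1) = -2
A_7→A_1: (8)(1) − (10)(-10) = 108
Σ = 229
Area = |Σ|/2 = 114.5.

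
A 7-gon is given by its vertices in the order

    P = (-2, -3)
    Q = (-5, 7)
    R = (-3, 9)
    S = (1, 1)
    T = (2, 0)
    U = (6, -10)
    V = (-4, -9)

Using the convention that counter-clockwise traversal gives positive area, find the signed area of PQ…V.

-93.5

Cross-terms: -29, -24, -12, -2, -20, -94, -6  ⇒  Σ = -187
Signed area = Σ/2 = -93.5 (negative ⇒ clockwise traversal).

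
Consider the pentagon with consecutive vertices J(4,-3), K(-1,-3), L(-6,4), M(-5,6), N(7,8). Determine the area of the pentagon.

Apply the shoelace (surveyor's) formula: 2A = Σ (x_i·y_{i+1} − x_{i+1}·y_i), indices taken mod 5.
Cross-terms: -15, -22, -16, -82, -53  ⇒  Σ = -188
Area = |Σ|/2 = 94.

94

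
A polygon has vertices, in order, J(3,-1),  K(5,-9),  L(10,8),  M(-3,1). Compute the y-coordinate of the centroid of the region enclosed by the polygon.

Apply Gauss's area formula. First the cross-terms c_i = x_i·y_{i+1} − x_{i+1}·y_i:
  -22, 130, 34, 0  ⇒  2A = 142, A = 71.
Then Σ (y_i + y_{i+1})·c_i = 396, so ȳ = 396 / (6·71) = 66/71.

66/71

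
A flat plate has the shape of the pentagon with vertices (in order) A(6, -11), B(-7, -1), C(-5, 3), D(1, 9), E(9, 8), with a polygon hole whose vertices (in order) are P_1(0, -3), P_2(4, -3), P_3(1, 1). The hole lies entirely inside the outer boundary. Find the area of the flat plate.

Outer boundary:
Apply the shoelace formula: 2A = Σ (x_i·y_{i+1} − x_{i+1}·y_i), indices taken mod 5.
A→B: (6)(-1) − (-7)(-11) = -83
B→C: (-7)(3) − (-5)(-1) = -26
C→D: (-5)(9) − (1)(3) = -48
D→E: (1)(8) − (9)(9) = -73
E→A: (9)(-11) − (6)(8) = -147
Σ = -377
Area = |Σ|/2 = 188.5.
Hole:
Cross-terms: 12, 7, -3  ⇒  Σ = 16
Area = |Σ|/2 = 8.
Net area = 188.5 − 8 = 180.5.

180.5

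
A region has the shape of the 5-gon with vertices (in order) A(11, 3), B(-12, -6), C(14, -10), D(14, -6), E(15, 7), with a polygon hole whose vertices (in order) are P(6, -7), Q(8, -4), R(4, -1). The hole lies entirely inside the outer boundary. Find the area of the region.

184

Outer boundary:
Apply Gauss's area formula: 2A = Σ (x_i·y_{i+1} − x_{i+1}·y_i), indices taken mod 5.
Cross-terms: -30, 204, 56, 188, -32  ⇒  Σ = 386
Area = |Σ|/2 = 193.
Hole:
Σ = (32) + (8) + (-22) = 18
Area = |Σ|/2 = 9.
Net area = 193 − 9 = 184.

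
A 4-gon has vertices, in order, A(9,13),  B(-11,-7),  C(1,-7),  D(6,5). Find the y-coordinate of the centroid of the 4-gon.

Apply the surveyor's formula. First the cross-terms c_i = x_i·y_{i+1} − x_{i+1}·y_i:
  80, 84, 47, 33  ⇒  2A = 244, A = 122.
Then Σ (y_i + y_{i+1})·c_i = -196, so ȳ = -196 / (6·122) = -49/183.

-49/183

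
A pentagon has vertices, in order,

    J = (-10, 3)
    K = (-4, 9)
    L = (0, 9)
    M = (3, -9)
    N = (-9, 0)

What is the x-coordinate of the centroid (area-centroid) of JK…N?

Apply the shoelace formula. First the cross-terms c_i = x_i·y_{i+1} − x_{i+1}·y_i:
  -78, -36, -27, -81, -27  ⇒  2A = -249, A = -124.5.
Then Σ (x_i + x_{i+1})·c_i = 2154, so x̄ = 2154 / (6·(-124.5)) = -718/249.

-718/249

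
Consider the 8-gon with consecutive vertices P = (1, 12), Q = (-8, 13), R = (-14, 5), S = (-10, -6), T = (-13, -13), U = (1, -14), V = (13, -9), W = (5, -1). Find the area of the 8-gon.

Apply Gauss's area formula: 2A = Σ (x_i·y_{i+1} − x_{i+1}·y_i), indices taken mod 8.
Σ = (109) + (142) + (134) + (52) + (195) + (173) + (32) + (61) = 898
Area = |Σ|/2 = 449.

449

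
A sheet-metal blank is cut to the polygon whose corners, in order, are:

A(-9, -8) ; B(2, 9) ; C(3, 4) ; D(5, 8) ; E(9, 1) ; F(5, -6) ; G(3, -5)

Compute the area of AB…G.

141

Apply Gauss's area formula: 2A = Σ (x_i·y_{i+1} − x_{i+1}·y_i), indices taken mod 7.
A→B: (-9)(9) − (2)(-8) = -65
B→C: (2)(4) − (3)(9) = -19
C→D: (3)(8) − (5)(4) = 4
D→E: (5)(1) − (9)(8) = -67
E→F: (9)(-6) − (5)(1) = -59
F→G: (5)(-5) − (3)(-6) = -7
G→A: (3)(-8) − (-9)(-5) = -69
Σ = -282
Area = |Σ|/2 = 141.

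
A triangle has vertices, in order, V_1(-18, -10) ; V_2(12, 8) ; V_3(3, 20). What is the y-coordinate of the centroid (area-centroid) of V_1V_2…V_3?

6

Apply the shoelace (surveyor's) formula. First the cross-terms c_i = x_i·y_{i+1} − x_{i+1}·y_i:
  -24, 216, 330  ⇒  2A = 522, A = 261.
Then Σ (y_i + y_{i+1})·c_i = 9396, so ȳ = 9396 / (6·261) = 6.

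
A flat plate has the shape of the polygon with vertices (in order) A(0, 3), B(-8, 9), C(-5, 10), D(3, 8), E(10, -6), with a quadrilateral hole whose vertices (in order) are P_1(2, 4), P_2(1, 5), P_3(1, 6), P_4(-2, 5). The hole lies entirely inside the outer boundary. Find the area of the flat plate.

71.5

Outer boundary:
Apply the surveyor's formula: 2A = Σ (x_i·y_{i+1} − x_{i+1}·y_i), indices taken mod 5.
Σ = (24) + (-35) + (-70) + (-98) + (30) = -149
Area = |Σ|/2 = 74.5.
Hole:
Apply the shoelace (surveyor's) formula: 2A = Σ (x_i·y_{i+1} − x_{i+1}·y_i), indices taken mod 4.
Σ = (6) + (1) + (17) + (-18) = 6
Area = |Σ|/2 = 3.
Net area = 74.5 − 3 = 71.5.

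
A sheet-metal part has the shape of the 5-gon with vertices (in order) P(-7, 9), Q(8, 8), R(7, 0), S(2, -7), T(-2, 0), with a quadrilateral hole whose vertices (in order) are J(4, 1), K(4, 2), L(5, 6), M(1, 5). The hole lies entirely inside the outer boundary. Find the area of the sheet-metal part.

123.5

Outer boundary:
Cross-terms: -128, -56, -49, -14, -18  ⇒  Σ = -265
Area = |Σ|/2 = 132.5.
Hole:
Apply the shoelace (surveyor's) formula: 2A = Σ (x_i·y_{i+1} − x_{i+1}·y_i), indices taken mod 4.
Cross-terms: 4, 14, 19, -19  ⇒  Σ = 18
Area = |Σ|/2 = 9.
Net area = 132.5 − 9 = 123.5.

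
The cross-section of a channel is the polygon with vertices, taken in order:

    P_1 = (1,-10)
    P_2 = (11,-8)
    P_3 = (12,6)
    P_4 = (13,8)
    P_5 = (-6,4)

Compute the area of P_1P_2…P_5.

P_1→P_2: (1)(-8) − (11)(-10) = 102
P_2→P_3: (11)(6) − (12)(-8) = 162
P_3→P_4: (12)(8) − (13)(6) = 18
P_4→P_5: (13)(4) − (-6)(8) = 100
P_5→P_1: (-6)(-10) − (1)(4) = 56
Σ = 438
Area = |Σ|/2 = 219.

219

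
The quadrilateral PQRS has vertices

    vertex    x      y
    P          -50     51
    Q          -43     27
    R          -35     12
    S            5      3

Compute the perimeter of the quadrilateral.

|PQ| = √((7)² + (-24)²) = √625 = 25
|QR| = √((8)² + (-15)²) = √289 = 17
|RS| = √((40)² + (-9)²) = √1681 = 41
|SP| = √((-55)² + (48)²) = √5329 = 73
Perimeter = 25 + 17 + 41 + 73 = 156.

156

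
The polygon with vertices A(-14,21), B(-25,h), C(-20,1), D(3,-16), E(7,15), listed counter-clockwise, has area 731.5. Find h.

The doubled signed area Σ (x_i y_{i+1} − x_{i+1} y_i) is linear in h.
With h=0 it equals 1331; the coefficient of h is 6 (from the two edges through B).
So 6·h + 1331 = 2·731.5 = 1463 ⇒ h = 22.

22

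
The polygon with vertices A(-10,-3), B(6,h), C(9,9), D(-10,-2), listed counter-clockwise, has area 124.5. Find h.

The doubled signed area Σ (x_i y_{i+1} − x_{i+1} y_i) is linear in h.
With h=0 it equals 154; the coefficient of h is -19 (from the two edges through B).
So -19·h + 154 = 2·124.5 = 249 ⇒ h = -5.

-5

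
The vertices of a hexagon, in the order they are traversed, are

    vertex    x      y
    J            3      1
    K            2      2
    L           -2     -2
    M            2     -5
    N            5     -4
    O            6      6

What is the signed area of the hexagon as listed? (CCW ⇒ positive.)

38.5

Apply the shoelace (surveyor's) formula: 2A = Σ (x_i·y_{i+1} − x_{i+1}·y_i), indices taken mod 6.
J→K: (3)(2) − (2)(1) = 4
K→L: (2)(-2) − (-2)(2) = 0
L→M: (-2)(-5) − (2)(-2) = 14
M→N: (2)(-4) − (5)(-5) = 17
N→O: (5)(6) − (6)(-4) = 54
O→J: (6)(1) − (3)(6) = -12
Σ = 77
Signed area = Σ/2 = 38.5 (positive ⇒ counter-clockwise traversal).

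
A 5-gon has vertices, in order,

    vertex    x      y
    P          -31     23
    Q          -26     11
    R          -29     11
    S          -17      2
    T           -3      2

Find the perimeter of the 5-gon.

|PQ| = √((5)² + (-12)²) = √169 = 13
|QR| = √((-3)² + (0)²) = √9 = 3
|RS| = √((12)² + (-9)²) = √225 = 15
|ST| = √((14)² + (0)²) = √196 = 14
|TP| = √((-28)² + (21)²) = √1225 = 35
Perimeter = 13 + 3 + 15 + 14 + 35 = 80.

80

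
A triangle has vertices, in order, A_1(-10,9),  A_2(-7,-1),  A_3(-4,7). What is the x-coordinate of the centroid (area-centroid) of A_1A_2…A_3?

-7

Apply the surveyor's formula. First the cross-terms c_i = x_i·y_{i+1} − x_{i+1}·y_i:
  73, -53, 34  ⇒  2A = 54, A = 27.
Then Σ (x_i + x_{i+1})·c_i = -1134, so x̄ = -1134 / (6·27) = -7.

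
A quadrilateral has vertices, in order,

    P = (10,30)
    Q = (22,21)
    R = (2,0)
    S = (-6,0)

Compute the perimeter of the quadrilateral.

86

|PQ| = √((12)² + (-9)²) = √225 = 15
|QR| = √((-20)² + (-21)²) = √841 = 29
|RS| = √((-8)² + (0)²) = √64 = 8
|SP| = √((16)² + (30)²) = √1156 = 34
Perimeter = 15 + 29 + 8 + 34 = 86.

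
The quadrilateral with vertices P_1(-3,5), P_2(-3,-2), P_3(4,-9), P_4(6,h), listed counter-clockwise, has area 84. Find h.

The doubled signed area Σ (x_i y_{i+1} − x_{i+1} y_i) is linear in h.
With h=0 it equals 140; the coefficient of h is 7 (from the two edges through P_4).
So 7·h + 140 = 2·84 = 168 ⇒ h = 4.

4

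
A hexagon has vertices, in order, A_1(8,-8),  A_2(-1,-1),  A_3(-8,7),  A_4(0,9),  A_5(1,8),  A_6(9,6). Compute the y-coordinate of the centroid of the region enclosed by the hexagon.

Apply the shoelace (surveyor's) formula. First the cross-terms c_i = x_i·y_{i+1} − x_{i+1}·y_i:
  -16, -15, -72, -9, -66, -120  ⇒  2A = -298, A = -149.
Then Σ (y_i + y_{i+1})·c_i = -1935, so ȳ = -1935 / (6·(-149)) = 645/298.

645/298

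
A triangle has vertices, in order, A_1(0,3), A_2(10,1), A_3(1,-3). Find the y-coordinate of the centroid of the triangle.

1/3

Apply Gauss's area formula. First the cross-terms c_i = x_i·y_{i+1} − x_{i+1}·y_i:
  -30, -31, 3  ⇒  2A = -58, A = -29.
Then Σ (y_i + y_{i+1})·c_i = -58, so ȳ = -58 / (6·(-29)) = 1/3.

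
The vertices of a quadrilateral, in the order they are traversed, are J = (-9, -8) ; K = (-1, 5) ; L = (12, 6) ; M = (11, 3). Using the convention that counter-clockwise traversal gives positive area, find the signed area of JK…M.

-105

Apply the shoelace formula: 2A = Σ (x_i·y_{i+1} − x_{i+1}·y_i), indices taken mod 4.
Cross-terms: -53, -66, -30, -61  ⇒  Σ = -210
Signed area = Σ/2 = -105 (negative ⇒ clockwise traversal).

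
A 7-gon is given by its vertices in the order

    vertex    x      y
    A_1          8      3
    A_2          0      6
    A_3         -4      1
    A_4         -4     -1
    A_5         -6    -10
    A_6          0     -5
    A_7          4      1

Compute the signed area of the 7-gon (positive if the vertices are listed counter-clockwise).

84

Cross-terms: 48, 24, 8, 34, 30, 20, 4  ⇒  Σ = 168
Signed area = Σ/2 = 84 (positive ⇒ counter-clockwise traversal).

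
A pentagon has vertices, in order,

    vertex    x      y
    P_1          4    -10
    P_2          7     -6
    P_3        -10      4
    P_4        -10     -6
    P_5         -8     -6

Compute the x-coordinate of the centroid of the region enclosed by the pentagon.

-203/69

Apply Gauss's area formula. First the cross-terms c_i = x_i·y_{i+1} − x_{i+1}·y_i:
  46, -32, 100, 12, 104  ⇒  2A = 230, A = 115.
Then Σ (x_i + x_{i+1})·c_i = -2030, so x̄ = -2030 / (6·115) = -203/69.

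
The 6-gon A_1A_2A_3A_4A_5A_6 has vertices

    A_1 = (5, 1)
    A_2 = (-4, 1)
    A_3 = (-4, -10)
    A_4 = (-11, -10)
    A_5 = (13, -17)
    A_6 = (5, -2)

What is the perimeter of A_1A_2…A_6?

|A_1A_2| = √((-9)² + (0)²) = √81 = 9
|A_2A_3| = √((0)² + (-11)²) = √121 = 11
|A_3A_4| = √((-7)² + (0)²) = √49 = 7
|A_4A_5| = √((24)² + (-7)²) = √625 = 25
|A_5A_6| = √((-8)² + (15)²) = √289 = 17
|A_6A_1| = √((0)² + (3)²) = √9 = 3
Perimeter = 9 + 11 + 7 + 25 + 17 + 3 = 72.

72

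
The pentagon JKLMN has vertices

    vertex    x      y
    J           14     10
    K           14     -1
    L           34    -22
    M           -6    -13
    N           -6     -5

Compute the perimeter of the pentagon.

114

|JK| = √((0)² + (-11)²) = √121 = 11
|KL| = √((20)² + (-21)²) = √841 = 29
|LM| = √((-40)² + (9)²) = √1681 = 41
|MN| = √((0)² + (8)²) = √64 = 8
|NJ| = √((20)² + (15)²) = √625 = 25
Perimeter = 11 + 29 + 41 + 8 + 25 = 114.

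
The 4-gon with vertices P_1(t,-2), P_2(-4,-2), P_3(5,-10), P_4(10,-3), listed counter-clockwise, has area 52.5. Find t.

-2

Write out the shoelace sum; only the two edges meeting at P_1 involve t:
2·Area = [(10·(-2) − t·(-3)) + (t·(-2) − (-4)·(-2))] + 135
       = 1·t + 107 = 105
⇒ t = -2.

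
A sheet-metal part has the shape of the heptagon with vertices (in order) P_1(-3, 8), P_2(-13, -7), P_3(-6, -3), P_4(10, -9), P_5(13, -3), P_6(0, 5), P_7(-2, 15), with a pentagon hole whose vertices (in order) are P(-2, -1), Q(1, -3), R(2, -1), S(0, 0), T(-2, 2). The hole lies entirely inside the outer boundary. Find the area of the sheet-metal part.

189.5

Outer boundary:
Σ = (125) + (-3) + (84) + (87) + (65) + (10) + (29) = 397
Area = |Σ|/2 = 198.5.
Hole:
P→Q: (-2)(-3) − (1)(-1) = 7
Q→R: (1)(-1) − (2)(-3) = 5
R→S: (2)(0) − (0)(-1) = 0
S→T: (0)(2) − (-2)(0) = 0
T→P: (-2)(-1) − (-2)(2) = 6
Σ = 18
Area = |Σ|/2 = 9.
Net area = 198.5 − 9 = 189.5.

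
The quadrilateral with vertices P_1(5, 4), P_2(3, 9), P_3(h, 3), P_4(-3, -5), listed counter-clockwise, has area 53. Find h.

The doubled signed area Σ (x_i y_{i+1} − x_{i+1} y_i) is linear in h.
With h=0 it equals 64; the coefficient of h is -14 (from the two edges through P_3).
So -14·h + 64 = 2·53 = 106 ⇒ h = -3.

-3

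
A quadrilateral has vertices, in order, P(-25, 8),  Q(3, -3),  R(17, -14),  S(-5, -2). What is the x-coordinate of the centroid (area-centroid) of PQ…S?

Apply Gauss's area formula. First the cross-terms c_i = x_i·y_{i+1} − x_{i+1}·y_i:
  51, 9, -104, -90  ⇒  2A = -134, A = -67.
Then Σ (x_i + x_{i+1})·c_i = 510, so x̄ = 510 / (6·(-67)) = -85/67.

-85/67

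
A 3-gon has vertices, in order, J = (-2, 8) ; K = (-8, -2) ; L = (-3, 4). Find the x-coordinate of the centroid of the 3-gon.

-13/3

Apply the surveyor's formula. First the cross-terms c_i = x_i·y_{i+1} − x_{i+1}·y_i:
  68, -38, -16  ⇒  2A = 14, A = 7.
Then Σ (x_i + x_{i+1})·c_i = -182, so x̄ = -182 / (6·7) = -13/3.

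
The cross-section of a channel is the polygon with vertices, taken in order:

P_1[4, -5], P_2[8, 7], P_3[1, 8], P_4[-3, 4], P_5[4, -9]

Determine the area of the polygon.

90

Apply the shoelace (surveyor's) formula: 2A = Σ (x_i·y_{i+1} − x_{i+1}·y_i), indices taken mod 5.
Σ = (68) + (57) + (28) + (11) + (16) = 180
Area = |Σ|/2 = 90.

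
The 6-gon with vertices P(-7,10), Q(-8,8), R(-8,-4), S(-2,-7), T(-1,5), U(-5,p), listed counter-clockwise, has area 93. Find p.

The doubled signed area Σ (x_i y_{i+1} − x_{i+1} y_i) is linear in p.
With p=0 it equals 126; the coefficient of p is 6 (from the two edges through U).
So 6·p + 126 = 2·93 = 186 ⇒ p = 10.

10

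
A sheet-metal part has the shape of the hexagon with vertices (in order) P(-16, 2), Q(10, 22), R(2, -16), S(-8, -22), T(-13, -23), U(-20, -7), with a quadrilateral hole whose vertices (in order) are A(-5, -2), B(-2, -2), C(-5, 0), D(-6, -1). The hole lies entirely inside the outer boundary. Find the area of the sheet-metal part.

Outer boundary:
Σ = (-372) + (-204) + (-172) + (-102) + (-369) + (-152) = -1371
Area = |Σ|/2 = 685.5.
Hole:
A→B: (-5)(-2) − (-2)(-2) = 6
B→C: (-2)(0) − (-5)(-2) = -10
C→D: (-5)(-1) − (-6)(0) = 5
D→A: (-6)(-2) − (-5)(-1) = 7
Σ = 8
Area = |Σ|/2 = 4.
Net area = 685.5 − 4 = 681.5.

681.5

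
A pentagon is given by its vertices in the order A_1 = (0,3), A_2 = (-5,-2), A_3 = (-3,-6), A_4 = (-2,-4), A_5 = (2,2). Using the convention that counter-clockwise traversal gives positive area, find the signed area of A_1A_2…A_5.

24.5

A_1→A_2: (0)(-2) − (-5)(3) = 15
A_2→A_3: (-5)(-6) − (-3)(-2) = 24
A_3→A_4: (-3)(-4) − (-2)(-6) = 0
A_4→A_5: (-2)(2) − (2)(-4) = 4
A_5→A_1: (2)(3) − (0)(2) = 6
Σ = 49
Signed area = Σ/2 = 24.5 (positive ⇒ counter-clockwise traversal).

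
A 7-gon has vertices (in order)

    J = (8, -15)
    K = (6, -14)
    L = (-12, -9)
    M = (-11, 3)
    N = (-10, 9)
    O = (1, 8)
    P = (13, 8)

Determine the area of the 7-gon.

J→K: (8)(-14) − (6)(-15) = -22
K→L: (6)(-9) − (-12)(-14) = -222
L→M: (-12)(3) − (-11)(-9) = -135
M→N: (-11)(9) − (-10)(3) = -69
N→O: (-10)(8) − (1)(9) = -89
O→P: (1)(8) − (13)(8) = -96
P→J: (13)(-15) − (8)(8) = -259
Σ = -892
Area = |Σ|/2 = 446.

446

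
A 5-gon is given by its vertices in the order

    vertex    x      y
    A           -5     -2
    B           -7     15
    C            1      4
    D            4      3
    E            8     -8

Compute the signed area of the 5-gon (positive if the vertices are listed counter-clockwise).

-128.5

Apply the shoelace formula: 2A = Σ (x_i·y_{i+1} − x_{i+1}·y_i), indices taken mod 5.
Σ = (-89) + (-43) + (-13) + (-56) + (-56) = -257
Signed area = Σ/2 = -128.5 (negative ⇒ clockwise traversal).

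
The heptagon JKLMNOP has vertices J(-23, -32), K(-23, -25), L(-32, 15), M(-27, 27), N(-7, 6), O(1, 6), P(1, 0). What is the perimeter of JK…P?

144

|JK| = √((0)² + (7)²) = √49 = 7
|KL| = √((-9)² + (40)²) = √1681 = 41
|LM| = √((5)² + (12)²) = √169 = 13
|MN| = √((20)² + (-21)²) = √841 = 29
|NO| = √((8)² + (0)²) = √64 = 8
|OP| = √((0)² + (-6)²) = √36 = 6
|PJ| = √((-24)² + (-32)²) = √1600 = 40
Perimeter = 7 + 41 + 13 + 29 + 8 + 6 + 40 = 144.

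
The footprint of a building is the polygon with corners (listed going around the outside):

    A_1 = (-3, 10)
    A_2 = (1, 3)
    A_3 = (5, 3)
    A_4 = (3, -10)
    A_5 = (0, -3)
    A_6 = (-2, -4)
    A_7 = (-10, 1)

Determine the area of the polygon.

Apply Gauss's area formula: 2A = Σ (x_i·y_{i+1} − x_{i+1}·y_i), indices taken mod 7.
A_1→A_2: (-3)(3) − (1)(10) = -19
A_2→A_3: (1)(3) − (5)(3) = -12
A_3→A_4: (5)(-10) − (3)(3) = -59
A_4→A_5: (3)(-3) − (0)(-10) = -9
A_5→A_6: (0)(-4) − (-2)(-3) = -6
A_6→A_7: (-2)(1) − (-10)(-4) = -42
A_7→A_1: (-10)(10) − (-3)(1) = -97
Σ = -244
Area = |Σ|/2 = 122.

122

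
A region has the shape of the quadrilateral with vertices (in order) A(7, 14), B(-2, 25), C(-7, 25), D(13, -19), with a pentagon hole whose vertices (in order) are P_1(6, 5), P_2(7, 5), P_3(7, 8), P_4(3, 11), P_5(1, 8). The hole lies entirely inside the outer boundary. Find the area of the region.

206

Outer boundary:
Σ = (203) + (125) + (-192) + (315) = 451
Area = |Σ|/2 = 225.5.
Hole:
Apply Gauss's area formula: 2A = Σ (x_i·y_{i+1} − x_{i+1}·y_i), indices taken mod 5.
P_1→P_2: (6)(5) − (7)(5) = -5
P_2→P_3: (7)(8) − (7)(5) = 21
P_3→P_4: (7)(11) − (3)(8) = 53
P_4→P_5: (3)(8) − (1)(11) = 13
P_5→P_1: (1)(5) − (6)(8) = -43
Σ = 39
Area = |Σ|/2 = 19.5.
Net area = 225.5 − 19.5 = 206.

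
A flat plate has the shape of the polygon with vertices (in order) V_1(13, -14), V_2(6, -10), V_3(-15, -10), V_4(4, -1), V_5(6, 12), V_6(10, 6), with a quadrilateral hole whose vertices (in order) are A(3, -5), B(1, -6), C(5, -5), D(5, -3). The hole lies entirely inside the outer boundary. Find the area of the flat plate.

221.5

Outer boundary:
Apply the surveyor's formula: 2A = Σ (x_i·y_{i+1} − x_{i+1}·y_i), indices taken mod 6.
Σ = (-46) + (-210) + (55) + (54) + (-84) + (-218) = -449
Area = |Σ|/2 = 224.5.
Hole:
Σ = (-13) + (25) + (10) + (-16) = 6
Area = |Σ|/2 = 3.
Net area = 224.5 − 3 = 221.5.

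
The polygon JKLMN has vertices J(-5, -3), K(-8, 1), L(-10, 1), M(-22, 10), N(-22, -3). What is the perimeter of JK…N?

52

|JK| = √((-3)² + (4)²) = √25 = 5
|KL| = √((-2)² + (0)²) = √4 = 2
|LM| = √((-12)² + (9)²) = √225 = 15
|MN| = √((0)² + (-13)²) = √169 = 13
|NJ| = √((17)² + (0)²) = √289 = 17
Perimeter = 5 + 2 + 15 + 13 + 17 = 52.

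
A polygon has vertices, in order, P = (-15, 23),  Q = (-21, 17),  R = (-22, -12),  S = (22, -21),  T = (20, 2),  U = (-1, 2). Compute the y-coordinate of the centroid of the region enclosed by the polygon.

-961/299

Apply the surveyor's formula. First the cross-terms c_i = x_i·y_{i+1} − x_{i+1}·y_i:
  228, 626, 726, 464, 42, 7  ⇒  2A = 2093, A = 1046.5.
Then Σ (y_i + y_{i+1})·c_i = -20181, so ȳ = -20181 / (6·1046.5) = -961/299.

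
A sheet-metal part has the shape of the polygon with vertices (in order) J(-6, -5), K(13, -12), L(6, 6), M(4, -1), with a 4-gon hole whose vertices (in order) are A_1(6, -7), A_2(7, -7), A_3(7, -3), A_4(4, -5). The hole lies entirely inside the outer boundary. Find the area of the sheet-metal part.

Outer boundary:
Apply the shoelace formula: 2A = Σ (x_i·y_{i+1} − x_{i+1}·y_i), indices taken mod 4.
J→K: (-6)(-12) − (13)(-5) = 137
K→L: (13)(6) − (6)(-12) = 150
L→M: (6)(-1) − (4)(6) = -30
M→J: (4)(-5) − (-6)(-1) = -26
Σ = 231
Area = |Σ|/2 = 115.5.
Hole:
Apply Gauss's area formula: 2A = Σ (x_i·y_{i+1} − x_{i+1}·y_i), indices taken mod 4.
Σ = (7) + (28) + (-23) + (2) = 14
Area = |Σ|/2 = 7.
Net area = 115.5 − 7 = 108.5.

108.5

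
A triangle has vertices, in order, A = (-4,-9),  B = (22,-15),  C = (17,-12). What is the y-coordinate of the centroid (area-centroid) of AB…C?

Apply Gauss's area formula. First the cross-terms c_i = x_i·y_{i+1} − x_{i+1}·y_i:
  258, -9, -201  ⇒  2A = 48, A = 24.
Then Σ (y_i + y_{i+1})·c_i = -1728, so ȳ = -1728 / (6·24) = -12.

-12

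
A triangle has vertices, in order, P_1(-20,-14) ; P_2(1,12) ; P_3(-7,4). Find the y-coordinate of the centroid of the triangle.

2/3

Apply the shoelace formula. First the cross-terms c_i = x_i·y_{i+1} − x_{i+1}·y_i:
  -226, 88, 178  ⇒  2A = 40, A = 20.
Then Σ (y_i + y_{i+1})·c_i = 80, so ȳ = 80 / (6·20) = 2/3.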